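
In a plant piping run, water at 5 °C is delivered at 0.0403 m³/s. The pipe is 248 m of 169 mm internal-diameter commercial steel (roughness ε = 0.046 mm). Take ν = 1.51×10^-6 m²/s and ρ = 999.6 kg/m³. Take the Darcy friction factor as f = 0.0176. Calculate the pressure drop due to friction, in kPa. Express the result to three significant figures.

V = 4Q/(πD²) = 4·0.0403/(π·0.169²) = 1.797 m/s
h_f = f(L/D)V²/(2g) = 0.01760·(248/0.169)·1.797²/(2·9.81) = 4.249 m
Δp = ρg·h_f = 999.6·9.81·4.249 = 41.66 kPa

Δp ≈ 41.7 kPa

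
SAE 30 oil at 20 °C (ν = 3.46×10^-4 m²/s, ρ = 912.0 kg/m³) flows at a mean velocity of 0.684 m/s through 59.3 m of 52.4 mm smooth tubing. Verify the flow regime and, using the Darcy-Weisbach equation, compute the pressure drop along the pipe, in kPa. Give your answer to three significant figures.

Δp ≈ 149 kPa

Re = VD/ν = 0.684·0.05240/3.46×10^-4 = 104 → laminar (Re < 2300)
f = 64/Re = 0.6178
h_f = f(L/D)V²/(2g) = 0.6178·(59.3/0.05240)·0.684²/(2·9.81) = 16.67 m
Δp = ρg·h_f = 912.0·9.81·16.67 = 149.2 kPa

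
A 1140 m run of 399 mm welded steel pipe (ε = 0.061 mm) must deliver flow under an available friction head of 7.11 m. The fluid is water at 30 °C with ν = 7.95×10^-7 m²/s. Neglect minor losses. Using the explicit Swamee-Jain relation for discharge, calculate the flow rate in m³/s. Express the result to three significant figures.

Q ≈ 0.232 m³/s

Swamee-Jain (Type II): Q = -0.965·√(gD⁵h_f/L)·ln[ε/(3.7D) + √(3.17ν²L/(gD³h_f))]
√(gD⁵h_f/L) = √(9.81·0.399⁵·7.11/1140) = 0.02487
ε/(3.7D) = 4.13×10^-5; √(3.17ν²L/(gD³h_f)) = 2.27×10^-5
Q = -0.965·0.02487·ln(6.402×10^-5) = 0.2318 m³/s
Check: V = 1.85 m/s, Re = 9.30×10^5, f = 0.01429, h_f = 7.15 m ≈ 7.11 m ✓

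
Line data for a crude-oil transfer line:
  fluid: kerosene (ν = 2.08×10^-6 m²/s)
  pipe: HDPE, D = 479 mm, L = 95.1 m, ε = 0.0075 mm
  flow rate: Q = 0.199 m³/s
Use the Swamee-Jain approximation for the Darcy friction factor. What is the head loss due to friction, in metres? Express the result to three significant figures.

h_f ≈ 0.185 m

V = 4Q/(πD²) = 4·0.199/(π·0.479²) = 1.104 m/s
Re = VD/ν = 1.104·0.479/2.08×10^-6 = 2.54×10^5 → turbulent
ε/D = 0.0075/479 = 1.57×10^-5
Swamee-Jain: f = 0.01500
h_f = f(L/D)V²/(2g) = 0.01500·(95.1/0.479)·1.104²/(2·9.81) = 0.1851 m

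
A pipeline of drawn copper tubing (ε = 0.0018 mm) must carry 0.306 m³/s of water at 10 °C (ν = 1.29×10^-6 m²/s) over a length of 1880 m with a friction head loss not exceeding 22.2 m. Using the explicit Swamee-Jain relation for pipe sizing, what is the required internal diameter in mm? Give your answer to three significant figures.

D ≈ 385 mm

Swamee-Jain (Type III): D = 0.66·[ε^1.25·(LQ²/(gh_f))^4.75 + ν·Q^9.4·(L/(gh_f))^5.2]^0.04
LQ²/(gh_f) = 0.8083; L/(gh_f) = 8.632
Term 1 = ε^1.25·(…)^4.75 = 2.40×10^-8; Term 2 = ν·Q^9.4·(…)^5.2 = 1.39×10^-6
D = 0.66·(2.40×10^-8 + 1.39×10^-6)^0.04 = 0.3851 m = 385 mm
Check: V = 2.63 m/s, Re = 7.84×10^5, f = 0.01220, h_f = 20.9 m ≈ 22.2 m ✓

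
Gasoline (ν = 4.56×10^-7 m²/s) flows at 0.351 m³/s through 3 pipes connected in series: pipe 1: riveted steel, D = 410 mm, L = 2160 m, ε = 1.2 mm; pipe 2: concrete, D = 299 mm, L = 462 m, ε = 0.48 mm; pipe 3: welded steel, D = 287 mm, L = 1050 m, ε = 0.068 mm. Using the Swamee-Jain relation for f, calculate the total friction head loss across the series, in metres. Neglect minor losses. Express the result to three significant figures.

Pipe 1: V = 2.659 m/s, Re = 2.39×10^6, ε/D = 0.00293, f = 0.02608, h_1 = f(L/D)V²/2g = 49.50 m
Pipe 2: V = 4.999 m/s, Re = 3.28×10^6, ε/D = 0.00161, f = 0.02221, h_2 = f(L/D)V²/2g = 43.71 m
Pipe 3: V = 5.426 m/s, Re = 3.41×10^6, ε/D = 2.37×10^-4, f = 0.01455, h_3 = f(L/D)V²/2g = 79.87 m
Series → Q common, losses add: H = Σh = 173.1 m

H ≈ 173 m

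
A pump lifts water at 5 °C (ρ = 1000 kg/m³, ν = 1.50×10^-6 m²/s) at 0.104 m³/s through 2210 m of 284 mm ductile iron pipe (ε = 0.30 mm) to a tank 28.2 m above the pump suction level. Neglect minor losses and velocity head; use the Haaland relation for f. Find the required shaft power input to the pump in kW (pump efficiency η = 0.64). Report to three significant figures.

P_shaft ≈ 80.3 kW

V = 4Q/(πD²) = 1.642 m/s; Re = 3.11×10^5; ε/D = 0.00106; f = 0.02073
h_f = f(L/D)V²/2g = 22.16 m
Total head H = z + h_f = 28.2 + 22.16 = 50.36 m
P_hyd = ρgQH = 1000·9.81·0.104·50.36 = 51.38 kW
P_shaft = P_hyd/η = 51.38/0.64 = 80.28 kW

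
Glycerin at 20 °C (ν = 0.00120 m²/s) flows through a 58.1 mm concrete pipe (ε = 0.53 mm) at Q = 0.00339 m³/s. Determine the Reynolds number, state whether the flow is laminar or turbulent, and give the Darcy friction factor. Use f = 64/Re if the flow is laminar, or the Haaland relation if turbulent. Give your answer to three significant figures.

Re ≈ 61.9; laminar; f = 64/Re ≈ 1.03

V = 4Q/(πD²) = 1.279 m/s
Re = VD/ν = 1.279·0.0581/0.00120 = 61.9
Re < 2300 → laminar → f = 64/Re = 1.034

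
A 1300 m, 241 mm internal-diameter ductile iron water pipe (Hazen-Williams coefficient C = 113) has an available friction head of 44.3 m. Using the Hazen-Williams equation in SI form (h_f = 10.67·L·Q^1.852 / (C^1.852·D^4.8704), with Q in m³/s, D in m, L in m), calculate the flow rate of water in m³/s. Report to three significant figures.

Rearranging: Q = [h_f·C^1.852·D^4.8704 / (10.67·L)]^(1/1.852)
Q = [44.3·113^1.852·0.241^4.8704 / (10.67·1300)]^0.540 = 0.1203 m³/s

Q ≈ 0.120 m³/s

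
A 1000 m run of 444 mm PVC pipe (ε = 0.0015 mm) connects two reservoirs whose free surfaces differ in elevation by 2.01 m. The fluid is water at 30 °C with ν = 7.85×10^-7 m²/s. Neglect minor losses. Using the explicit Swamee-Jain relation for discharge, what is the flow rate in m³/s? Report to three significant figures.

Swamee-Jain (Type II): Q = -0.965·√(gD⁵h_f/L)·ln[ε/(3.7D) + √(3.17ν²L/(gD³h_f))]
√(gD⁵h_f/L) = √(9.81·0.444⁵·2.01/1000) = 0.01845
ε/(3.7D) = 9.13×10^-7; √(3.17ν²L/(gD³h_f)) = 3.36×10^-5
Q = -0.965·0.01845·ln(3.456×10^-5) = 0.1829 m³/s
Check: V = 1.18 m/s, Re = 6.68×10^5, f = 0.01250, h_f = 2.00 m ≈ 2.01 m ✓

Q ≈ 0.183 m³/s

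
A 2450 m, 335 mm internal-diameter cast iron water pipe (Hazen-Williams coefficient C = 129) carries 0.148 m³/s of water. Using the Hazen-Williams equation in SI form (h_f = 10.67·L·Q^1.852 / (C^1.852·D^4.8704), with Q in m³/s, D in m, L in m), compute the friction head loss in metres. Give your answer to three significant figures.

h_f = 10.67·2450·0.148^1.852 / (129^1.852·0.335^4.8704) = 19.28 m

h_f ≈ 19.3 m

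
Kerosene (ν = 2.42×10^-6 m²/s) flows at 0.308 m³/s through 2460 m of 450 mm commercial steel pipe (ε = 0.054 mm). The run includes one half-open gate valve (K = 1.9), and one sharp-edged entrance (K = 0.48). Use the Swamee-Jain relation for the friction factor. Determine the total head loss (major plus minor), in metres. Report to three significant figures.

V = 4Q/(πD²) = 1.937 m/s; V²/2g = 0.1911 m
Re = 3.60×10^5, ε/D = 1.20×10^-4 → f = 0.01526 (Swamee-Jain)
Major: h_f = f(L/D)·V²/2g = 0.01526·5467·0.1911 = 15.95 m
Minor: ΣK = 2.38; h_m = ΣK·V²/2g = 0.4549 m
Total H_L = 15.95 + 0.4549 = 16.40 m

H_L ≈ 16.4 m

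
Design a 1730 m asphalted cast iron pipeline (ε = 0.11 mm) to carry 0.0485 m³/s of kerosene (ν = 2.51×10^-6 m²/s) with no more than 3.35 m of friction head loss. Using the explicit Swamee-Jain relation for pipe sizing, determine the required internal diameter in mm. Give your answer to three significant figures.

D ≈ 293 mm

Swamee-Jain (Type III): D = 0.66·[ε^1.25·(LQ²/(gh_f))^4.75 + ν·Q^9.4·(L/(gh_f))^5.2]^0.04
LQ²/(gh_f) = 0.1238; L/(gh_f) = 52.64
Term 1 = ε^1.25·(…)^4.75 = 5.53×10^-10; Term 2 = ν·Q^9.4·(…)^5.2 = 9.92×10^-10
D = 0.66·(5.53×10^-10 + 9.92×10^-10)^0.04 = 0.2932 m = 293 mm
Check: V = 0.719 m/s, Re = 8.39×10^4, f = 0.02037, h_f = 3.16 m ≈ 3.35 m ✓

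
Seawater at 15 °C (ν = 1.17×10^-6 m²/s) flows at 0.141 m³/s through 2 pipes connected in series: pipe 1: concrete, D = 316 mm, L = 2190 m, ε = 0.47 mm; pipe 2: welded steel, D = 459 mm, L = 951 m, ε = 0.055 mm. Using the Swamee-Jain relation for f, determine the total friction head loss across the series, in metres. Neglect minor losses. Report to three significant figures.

Pipe 1: V = 1.798 m/s, Re = 4.86×10^5, ε/D = 0.00149, f = 0.02226, h_1 = f(L/D)V²/2g = 25.42 m
Pipe 2: V = 0.8521 m/s, Re = 3.34×10^5, ε/D = 1.20×10^-4, f = 0.01540, h_2 = f(L/D)V²/2g = 1.181 m
Series → Q common, losses add: H = Σh = 26.60 m

H ≈ 26.6 m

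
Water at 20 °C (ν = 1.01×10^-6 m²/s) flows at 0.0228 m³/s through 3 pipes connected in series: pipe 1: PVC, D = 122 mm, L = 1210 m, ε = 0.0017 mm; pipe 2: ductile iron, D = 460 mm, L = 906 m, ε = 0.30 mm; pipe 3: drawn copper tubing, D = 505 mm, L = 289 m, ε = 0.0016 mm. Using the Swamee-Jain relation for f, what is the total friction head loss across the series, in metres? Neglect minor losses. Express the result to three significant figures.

H ≈ 29.3 m

Pipe 1: V = 1.950 m/s, Re = 2.36×10^5, ε/D = 1.39×10^-5, f = 0.01519, h_1 = f(L/D)V²/2g = 29.21 m
Pipe 2: V = 0.1372 m/s, Re = 6.25×10^4, ε/D = 6.52×10^-4, f = 0.02236, h_2 = f(L/D)V²/2g = 0.04225 m
Pipe 3: V = 0.1138 m/s, Re = 5.69×10^4, ε/D = 3.17×10^-6, f = 0.02018, h_3 = f(L/D)V²/2g = 0.007628 m
Series → Q common, losses add: H = Σh = 29.26 m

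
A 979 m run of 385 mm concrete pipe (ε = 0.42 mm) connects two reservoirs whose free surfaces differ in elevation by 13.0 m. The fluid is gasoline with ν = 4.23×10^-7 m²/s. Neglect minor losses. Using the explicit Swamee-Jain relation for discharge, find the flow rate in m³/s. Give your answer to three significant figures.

Q ≈ 0.259 m³/s

Swamee-Jain (Type II): Q = -0.965·√(gD⁵h_f/L)·ln[ε/(3.7D) + √(3.17ν²L/(gD³h_f))]
√(gD⁵h_f/L) = √(9.81·0.385⁵·13.0/979) = 0.03319
ε/(3.7D) = 2.95×10^-4; √(3.17ν²L/(gD³h_f)) = 8.74×10^-6
Q = -0.965·0.03319·ln(3.036×10^-4) = 0.2595 m³/s
Check: V = 2.23 m/s, Re = 2.03×10^6, f = 0.02026, h_f = 13.0 m ≈ 13.0 m ✓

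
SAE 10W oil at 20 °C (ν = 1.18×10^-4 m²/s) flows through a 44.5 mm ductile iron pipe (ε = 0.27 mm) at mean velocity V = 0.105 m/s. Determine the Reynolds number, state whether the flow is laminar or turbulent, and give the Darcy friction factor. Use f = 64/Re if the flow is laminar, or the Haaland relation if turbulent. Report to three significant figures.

Re = VD/ν = 0.1050·0.0445/1.18×10^-4 = 39.6
Re < 2300 → laminar → f = 64/Re = 1.616

Re ≈ 39.6; laminar; f = 64/Re ≈ 1.62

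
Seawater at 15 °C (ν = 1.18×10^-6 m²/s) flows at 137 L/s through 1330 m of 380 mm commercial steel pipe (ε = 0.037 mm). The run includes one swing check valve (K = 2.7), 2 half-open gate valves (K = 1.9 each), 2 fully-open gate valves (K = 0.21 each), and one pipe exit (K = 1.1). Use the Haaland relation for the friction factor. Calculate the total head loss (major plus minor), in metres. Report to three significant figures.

V = 4Q/(πD²) = 1.208 m/s; V²/2g = 0.07438 m
Re = 3.89×10^5, ε/D = 9.74×10^-5 → f = 0.01468 (Haaland)
Major: h_f = f(L/D)·V²/2g = 0.01468·3500·0.07438 = 3.821 m
Minor: ΣK = 8.02; h_m = ΣK·V²/2g = 0.5965 m
Total H_L = 3.821 + 0.5965 = 4.418 m

H_L ≈ 4.42 m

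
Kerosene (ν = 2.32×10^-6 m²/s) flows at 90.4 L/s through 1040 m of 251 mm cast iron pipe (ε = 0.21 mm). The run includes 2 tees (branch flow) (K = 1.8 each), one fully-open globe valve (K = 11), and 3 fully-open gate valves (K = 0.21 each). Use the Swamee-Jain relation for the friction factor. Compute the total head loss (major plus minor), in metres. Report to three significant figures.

V = 4Q/(πD²) = 1.827 m/s; V²/2g = 0.1701 m
Re = 1.98×10^5, ε/D = 8.37×10^-4 → f = 0.02054 (Swamee-Jain)
Major: h_f = f(L/D)·V²/2g = 0.02054·4143·0.1701 = 14.48 m
Minor: ΣK = 15.2; h_m = ΣK·V²/2g = 2.591 m
Total H_L = 14.48 + 2.591 = 17.07 m

H_L ≈ 17.1 m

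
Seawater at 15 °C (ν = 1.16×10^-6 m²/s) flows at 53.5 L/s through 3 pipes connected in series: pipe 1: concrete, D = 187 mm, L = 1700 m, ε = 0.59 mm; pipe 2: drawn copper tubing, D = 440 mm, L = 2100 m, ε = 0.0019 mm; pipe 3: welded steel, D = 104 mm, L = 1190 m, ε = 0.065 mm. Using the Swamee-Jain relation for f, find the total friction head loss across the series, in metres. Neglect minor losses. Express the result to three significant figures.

H ≈ 474 m

Pipe 1: V = 1.948 m/s, Re = 3.14×10^5, ε/D = 0.00316, f = 0.02710, h_1 = f(L/D)V²/2g = 47.64 m
Pipe 2: V = 0.3519 m/s, Re = 1.33×10^5, ε/D = 4.32×10^-6, f = 0.01686, h_2 = f(L/D)V²/2g = 0.5079 m
Pipe 3: V = 6.298 m/s, Re = 5.65×10^5, ε/D = 6.25×10^-4, f = 0.01842, h_3 = f(L/D)V²/2g = 426.2 m
Series → Q common, losses add: H = Σh = 474.3 m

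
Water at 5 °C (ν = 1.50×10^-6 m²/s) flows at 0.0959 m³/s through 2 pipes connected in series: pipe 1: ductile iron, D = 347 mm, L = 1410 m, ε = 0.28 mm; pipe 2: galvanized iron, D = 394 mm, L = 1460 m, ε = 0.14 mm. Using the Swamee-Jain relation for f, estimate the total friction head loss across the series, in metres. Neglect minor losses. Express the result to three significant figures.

H ≈ 6.41 m

Pipe 1: V = 1.014 m/s, Re = 2.35×10^5, ε/D = 8.07×10^-4, f = 0.02018, h_1 = f(L/D)V²/2g = 4.298 m
Pipe 2: V = 0.7866 m/s, Re = 2.07×10^5, ε/D = 3.55×10^-4, f = 0.01806, h_2 = f(L/D)V²/2g = 2.111 m
Series → Q common, losses add: H = Σh = 6.409 m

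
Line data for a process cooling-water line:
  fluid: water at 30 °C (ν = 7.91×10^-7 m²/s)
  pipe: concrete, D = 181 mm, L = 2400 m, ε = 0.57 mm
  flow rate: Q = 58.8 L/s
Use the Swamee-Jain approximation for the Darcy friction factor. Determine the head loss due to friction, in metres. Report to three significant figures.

h_f ≈ 94.9 m

V = 4Q/(πD²) = 4·0.0588/(π·0.181²) = 2.285 m/s
Re = VD/ν = 2.285·0.181/7.91×10^-7 = 5.23×10^5 → turbulent
ε/D = 0.57/181 = 0.00315
Swamee-Jain: f = 0.02688
h_f = f(L/D)V²/(2g) = 0.02688·(2400/0.181)·2.285²/(2·9.81) = 94.87 m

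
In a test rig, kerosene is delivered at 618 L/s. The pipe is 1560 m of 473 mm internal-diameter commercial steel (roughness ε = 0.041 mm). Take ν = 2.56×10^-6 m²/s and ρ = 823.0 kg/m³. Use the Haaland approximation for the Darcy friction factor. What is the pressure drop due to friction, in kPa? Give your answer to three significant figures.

Δp ≈ 230 kPa

V = 4Q/(πD²) = 4·0.618/(π·0.473²) = 3.517 m/s
Re = VD/ν = 3.517·0.473/2.56×10^-6 = 6.50×10^5 → turbulent
ε/D = 0.041/473 = 8.67×10^-5
Haaland: f = 0.01369
h_f = f(L/D)V²/(2g) = 0.01369·(1560/0.473)·3.517²/(2·9.81) = 28.47 m
Δp = ρg·h_f = 823.0·9.81·28.47 = 229.8 kPa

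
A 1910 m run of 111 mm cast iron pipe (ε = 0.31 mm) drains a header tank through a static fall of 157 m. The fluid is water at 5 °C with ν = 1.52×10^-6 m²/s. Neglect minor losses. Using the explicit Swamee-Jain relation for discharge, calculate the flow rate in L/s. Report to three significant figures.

Swamee-Jain (Type II): Q = -0.965·√(gD⁵h_f/L)·ln[ε/(3.7D) + √(3.17ν²L/(gD³h_f))]
√(gD⁵h_f/L) = √(9.81·0.111⁵·157/1910) = 0.003686
ε/(3.7D) = 7.55×10^-4; √(3.17ν²L/(gD³h_f)) = 8.15×10^-5
Q = -0.965·0.003686·ln(8.363×10^-4) = 0.02521 m³/s
Check: V = 2.60 m/s, Re = 1.90×10^5, f = 0.02657, h_f = 158 m ≈ 157 m ✓

Q ≈ 25.2 L/s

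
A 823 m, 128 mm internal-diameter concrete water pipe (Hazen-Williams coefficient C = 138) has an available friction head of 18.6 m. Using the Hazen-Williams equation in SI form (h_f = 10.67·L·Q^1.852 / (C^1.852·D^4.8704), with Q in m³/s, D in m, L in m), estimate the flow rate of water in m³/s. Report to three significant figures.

Rearranging: Q = [h_f·C^1.852·D^4.8704 / (10.67·L)]^(1/1.852)
Q = [18.6·138^1.852·0.128^4.8704 / (10.67·823)]^0.540 = 0.02229 m³/s

Q ≈ 0.0223 m³/s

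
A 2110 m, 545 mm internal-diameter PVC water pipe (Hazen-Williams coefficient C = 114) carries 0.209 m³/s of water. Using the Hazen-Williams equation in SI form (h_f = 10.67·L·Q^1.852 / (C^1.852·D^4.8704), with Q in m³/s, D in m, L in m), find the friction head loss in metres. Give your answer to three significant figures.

h_f ≈ 3.70 m

h_f = 10.67·2110·0.209^1.852 / (114^1.852·0.545^4.8704) = 3.697 m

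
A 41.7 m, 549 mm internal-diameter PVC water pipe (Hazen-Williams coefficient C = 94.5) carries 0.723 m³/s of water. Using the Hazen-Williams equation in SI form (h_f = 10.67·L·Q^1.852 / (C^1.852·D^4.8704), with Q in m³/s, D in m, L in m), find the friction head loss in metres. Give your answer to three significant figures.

h_f ≈ 0.994 m

h_f = 10.67·41.7·0.723^1.852 / (94.5^1.852·0.549^4.8704) = 0.9938 m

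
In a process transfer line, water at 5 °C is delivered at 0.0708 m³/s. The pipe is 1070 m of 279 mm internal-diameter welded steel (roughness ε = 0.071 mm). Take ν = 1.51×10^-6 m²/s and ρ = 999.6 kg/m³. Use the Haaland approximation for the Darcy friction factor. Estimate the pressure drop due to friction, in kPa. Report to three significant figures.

Δp ≈ 43.9 kPa

V = 4Q/(πD²) = 4·0.0708/(π·0.279²) = 1.158 m/s
Re = VD/ν = 1.158·0.279/1.51×10^-6 = 2.14×10^5 → turbulent
ε/D = 0.071/279 = 2.54×10^-4
Haaland: f = 0.01709
h_f = f(L/D)V²/(2g) = 0.01709·(1070/0.279)·1.158²/(2·9.81) = 4.479 m
Δp = ρg·h_f = 999.6·9.81·4.479 = 43.92 kPa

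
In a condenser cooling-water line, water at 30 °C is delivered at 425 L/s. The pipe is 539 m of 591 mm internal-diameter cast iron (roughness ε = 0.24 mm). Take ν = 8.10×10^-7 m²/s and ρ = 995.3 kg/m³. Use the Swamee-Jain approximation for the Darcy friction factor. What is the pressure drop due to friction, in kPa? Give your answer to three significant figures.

Δp ≈ 18.0 kPa

V = 4Q/(πD²) = 4·0.425/(π·0.591²) = 1.549 m/s
Re = VD/ν = 1.549·0.591/8.10×10^-7 = 1.13×10^6 → turbulent
ε/D = 0.24/591 = 4.06×10^-4
Swamee-Jain: f = 0.01656
h_f = f(L/D)V²/(2g) = 0.01656·(539/0.591)·1.549²/(2·9.81) = 1.848 m
Δp = ρg·h_f = 995.3·9.81·1.848 = 18.04 kPa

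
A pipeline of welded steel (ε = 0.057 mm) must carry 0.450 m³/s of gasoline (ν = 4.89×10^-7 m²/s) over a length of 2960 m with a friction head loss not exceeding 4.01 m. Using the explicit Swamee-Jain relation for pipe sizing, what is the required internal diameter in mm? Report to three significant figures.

Swamee-Jain (Type III): D = 0.66·[ε^1.25·(LQ²/(gh_f))^4.75 + ν·Q^9.4·(L/(gh_f))^5.2]^0.04
LQ²/(gh_f) = 15.24; L/(gh_f) = 75.25
Term 1 = ε^1.25·(…)^4.75 = 2.06; Term 2 = ν·Q^9.4·(…)^5.2 = 1.54
D = 0.66·(2.06 + 1.54)^0.04 = 0.6947 m = 695 mm
Check: V = 1.19 m/s, Re = 1.69×10^6, f = 0.01269, h_f = 3.89 m ≈ 4.01 m ✓

D ≈ 695 mm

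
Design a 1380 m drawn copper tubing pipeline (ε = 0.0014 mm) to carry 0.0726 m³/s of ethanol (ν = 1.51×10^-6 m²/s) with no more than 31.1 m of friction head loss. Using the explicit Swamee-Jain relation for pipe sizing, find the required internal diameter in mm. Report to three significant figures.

Swamee-Jain (Type III): D = 0.66·[ε^1.25·(LQ²/(gh_f))^4.75 + ν·Q^9.4·(L/(gh_f))^5.2]^0.04
LQ²/(gh_f) = 0.02384; L/(gh_f) = 4.523
Term 1 = ε^1.25·(…)^4.75 = 9.44×10^-16; Term 2 = ν·Q^9.4·(…)^5.2 = 7.59×10^-14
D = 0.66·(9.44×10^-16 + 7.59×10^-14)^0.04 = 0.1972 m = 197 mm
Check: V = 2.38 m/s, Re = 3.10×10^5, f = 0.01437, h_f = 28.9 m ≈ 31.1 m ✓

D ≈ 197 mm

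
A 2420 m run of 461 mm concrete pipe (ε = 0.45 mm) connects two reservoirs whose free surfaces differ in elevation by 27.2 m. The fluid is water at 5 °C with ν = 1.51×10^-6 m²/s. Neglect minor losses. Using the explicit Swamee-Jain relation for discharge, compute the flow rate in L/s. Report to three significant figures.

Swamee-Jain (Type II): Q = -0.965·√(gD⁵h_f/L)·ln[ε/(3.7D) + √(3.17ν²L/(gD³h_f))]
√(gD⁵h_f/L) = √(9.81·0.461⁵·27.2/2420) = 0.04791
ε/(3.7D) = 2.64×10^-4; √(3.17ν²L/(gD³h_f)) = 2.59×10^-5
Q = -0.965·0.04791·ln(2.897×10^-4) = 0.3767 m³/s
Check: V = 2.26 m/s, Re = 6.89×10^5, f = 0.02007, h_f = 27.4 m ≈ 27.2 m ✓

Q ≈ 377 L/s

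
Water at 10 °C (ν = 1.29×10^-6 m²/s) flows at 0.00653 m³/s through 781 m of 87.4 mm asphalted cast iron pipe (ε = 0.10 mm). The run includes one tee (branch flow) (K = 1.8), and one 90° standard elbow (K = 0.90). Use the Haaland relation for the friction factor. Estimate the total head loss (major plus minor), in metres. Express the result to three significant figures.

V = 4Q/(πD²) = 1.088 m/s; V²/2g = 0.06038 m
Re = 7.37×10^4, ε/D = 0.00114 → f = 0.02309 (Haaland)
Major: h_f = f(L/D)·V²/2g = 0.02309·8936·0.06038 = 12.46 m
Minor: ΣK = 2.70; h_m = ΣK·V²/2g = 0.1630 m
Total H_L = 12.46 + 0.1630 = 12.62 m

H_L ≈ 12.6 m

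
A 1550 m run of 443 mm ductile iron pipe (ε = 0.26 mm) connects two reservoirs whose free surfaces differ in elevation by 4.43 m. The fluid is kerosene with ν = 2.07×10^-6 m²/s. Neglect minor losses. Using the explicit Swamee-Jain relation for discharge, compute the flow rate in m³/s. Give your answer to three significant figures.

Q ≈ 0.177 m³/s

Swamee-Jain (Type II): Q = -0.965·√(gD⁵h_f/L)·ln[ε/(3.7D) + √(3.17ν²L/(gD³h_f))]
√(gD⁵h_f/L) = √(9.81·0.443⁵·4.43/1550) = 0.02187
ε/(3.7D) = 1.59×10^-4; √(3.17ν²L/(gD³h_f)) = 7.46×10^-5
Q = -0.965·0.02187·ln(2.333×10^-4) = 0.1765 m³/s
Check: V = 1.15 m/s, Re = 2.45×10^5, f = 0.01907, h_f = 4.46 m ≈ 4.43 m ✓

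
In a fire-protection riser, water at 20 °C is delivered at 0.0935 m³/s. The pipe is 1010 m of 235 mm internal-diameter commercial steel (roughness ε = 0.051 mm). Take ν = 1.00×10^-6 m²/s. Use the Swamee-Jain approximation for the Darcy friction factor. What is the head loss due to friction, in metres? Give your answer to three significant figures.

V = 4Q/(πD²) = 4·0.0935/(π·0.235²) = 2.156 m/s
Re = VD/ν = 2.156·0.235/1.00×10^-6 = 5.07×10^5 → turbulent
ε/D = 0.051/235 = 2.17×10^-4
Swamee-Jain: f = 0.01565
h_f = f(L/D)V²/(2g) = 0.01565·(1010/0.235)·2.156²/(2·9.81) = 15.93 m

h_f ≈ 15.9 m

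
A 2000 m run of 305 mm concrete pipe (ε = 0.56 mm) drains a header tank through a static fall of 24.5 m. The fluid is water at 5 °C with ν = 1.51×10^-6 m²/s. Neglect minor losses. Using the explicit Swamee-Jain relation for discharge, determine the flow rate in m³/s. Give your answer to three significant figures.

Q ≈ 0.129 m³/s

Swamee-Jain (Type II): Q = -0.965·√(gD⁵h_f/L)·ln[ε/(3.7D) + √(3.17ν²L/(gD³h_f))]
√(gD⁵h_f/L) = √(9.81·0.305⁵·24.5/2000) = 0.01781
ε/(3.7D) = 4.96×10^-4; √(3.17ν²L/(gD³h_f)) = 4.60×10^-5
Q = -0.965·0.01781·ln(5.423×10^-4) = 0.1292 m³/s
Check: V = 1.77 m/s, Re = 3.57×10^5, f = 0.02357, h_f = 24.7 m ≈ 24.5 m ✓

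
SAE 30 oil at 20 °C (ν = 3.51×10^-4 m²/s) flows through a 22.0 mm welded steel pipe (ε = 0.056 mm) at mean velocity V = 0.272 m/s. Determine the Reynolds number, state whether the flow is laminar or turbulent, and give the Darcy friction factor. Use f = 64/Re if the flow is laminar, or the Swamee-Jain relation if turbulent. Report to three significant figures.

Re ≈ 17.0; laminar; f = 64/Re ≈ 3.75

Re = VD/ν = 0.2720·0.0220/3.51×10^-4 = 17.0
Re < 2300 → laminar → f = 64/Re = 3.754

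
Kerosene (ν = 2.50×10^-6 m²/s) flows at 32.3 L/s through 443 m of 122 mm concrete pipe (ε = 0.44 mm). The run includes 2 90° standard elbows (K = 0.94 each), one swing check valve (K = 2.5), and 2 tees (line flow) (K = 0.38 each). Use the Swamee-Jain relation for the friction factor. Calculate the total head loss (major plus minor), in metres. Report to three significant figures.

V = 4Q/(πD²) = 2.763 m/s; V²/2g = 0.3891 m
Re = 1.35×10^5, ε/D = 0.00361 → f = 0.02866 (Swamee-Jain)
Major: h_f = f(L/D)·V²/2g = 0.02866·3631·0.3891 = 40.50 m
Minor: ΣK = 5.14; h_m = ΣK·V²/2g = 2.000 m
Total H_L = 40.50 + 2.000 = 42.50 m

H_L ≈ 42.5 m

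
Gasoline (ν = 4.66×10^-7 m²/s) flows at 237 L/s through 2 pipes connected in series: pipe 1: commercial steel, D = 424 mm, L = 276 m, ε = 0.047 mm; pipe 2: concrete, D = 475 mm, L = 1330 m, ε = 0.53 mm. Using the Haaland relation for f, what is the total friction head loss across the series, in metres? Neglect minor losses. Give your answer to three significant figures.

Pipe 1: V = 1.679 m/s, Re = 1.53×10^6, ε/D = 1.11×10^-4, f = 0.01311, h_1 = f(L/D)V²/2g = 1.225 m
Pipe 2: V = 1.337 m/s, Re = 1.36×10^6, ε/D = 0.00112, f = 0.02039, h_2 = f(L/D)V²/2g = 5.205 m
Series → Q common, losses add: H = Σh = 6.431 m

H ≈ 6.43 m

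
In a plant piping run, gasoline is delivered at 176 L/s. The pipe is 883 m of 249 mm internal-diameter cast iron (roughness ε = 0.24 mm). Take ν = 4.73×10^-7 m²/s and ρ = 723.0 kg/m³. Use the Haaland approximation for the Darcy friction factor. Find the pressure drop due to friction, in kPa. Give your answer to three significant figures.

V = 4Q/(πD²) = 4·0.176/(π·0.249²) = 3.614 m/s
Re = VD/ν = 3.614·0.249/4.73×10^-7 = 1.90×10^6 → turbulent
ε/D = 0.24/249 = 9.64×10^-4
Haaland: f = 0.01964
h_f = f(L/D)V²/(2g) = 0.01964·(883/0.249)·3.614²/(2·9.81) = 46.38 m
Δp = ρg·h_f = 723.0·9.81·46.38 = 329.0 kPa

Δp ≈ 329 kPa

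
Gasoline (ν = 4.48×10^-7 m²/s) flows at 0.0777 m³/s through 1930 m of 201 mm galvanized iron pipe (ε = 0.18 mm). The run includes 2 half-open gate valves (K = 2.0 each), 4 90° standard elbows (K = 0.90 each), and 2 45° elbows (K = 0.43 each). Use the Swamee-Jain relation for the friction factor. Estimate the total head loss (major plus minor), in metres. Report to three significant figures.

V = 4Q/(πD²) = 2.449 m/s; V²/2g = 0.3056 m
Re = 1.10×10^6, ε/D = 8.96×10^-4 → f = 0.01951 (Swamee-Jain)
Major: h_f = f(L/D)·V²/2g = 0.01951·9602·0.3056 = 57.24 m
Minor: ΣK = 8.46; h_m = ΣK·V²/2g = 2.586 m
Total H_L = 57.24 + 2.586 = 59.83 m

H_L ≈ 59.8 m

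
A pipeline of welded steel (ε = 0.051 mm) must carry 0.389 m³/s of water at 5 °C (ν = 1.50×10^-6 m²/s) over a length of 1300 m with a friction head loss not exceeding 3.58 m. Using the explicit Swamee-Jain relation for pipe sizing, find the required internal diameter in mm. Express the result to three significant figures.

D ≈ 583 mm

Swamee-Jain (Type III): D = 0.66·[ε^1.25·(LQ²/(gh_f))^4.75 + ν·Q^9.4·(L/(gh_f))^5.2]^0.04
LQ²/(gh_f) = 5.601; L/(gh_f) = 37.02
Term 1 = ε^1.25·(…)^4.75 = 0.0154; Term 2 = ν·Q^9.4·(…)^5.2 = 0.0300
D = 0.66·(0.0154 + 0.0300)^0.04 = 0.5832 m = 583 mm
Check: V = 1.46 m/s, Re = 5.66×10^5, f = 0.01411, h_f = 3.40 m ≈ 3.58 m ✓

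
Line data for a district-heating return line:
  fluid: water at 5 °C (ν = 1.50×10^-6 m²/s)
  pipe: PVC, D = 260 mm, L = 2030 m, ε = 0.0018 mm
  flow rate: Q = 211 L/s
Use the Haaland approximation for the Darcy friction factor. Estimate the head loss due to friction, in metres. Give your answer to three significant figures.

V = 4Q/(πD²) = 4·0.211/(π·0.260²) = 3.974 m/s
Re = VD/ν = 3.974·0.260/1.50×10^-6 = 6.89×10^5 → turbulent
ε/D = 0.0018/260 = 6.92×10^-6
Haaland: f = 0.01244
h_f = f(L/D)V²/(2g) = 0.01244·(2030/0.260)·3.974²/(2·9.81) = 78.20 m

h_f ≈ 78.2 m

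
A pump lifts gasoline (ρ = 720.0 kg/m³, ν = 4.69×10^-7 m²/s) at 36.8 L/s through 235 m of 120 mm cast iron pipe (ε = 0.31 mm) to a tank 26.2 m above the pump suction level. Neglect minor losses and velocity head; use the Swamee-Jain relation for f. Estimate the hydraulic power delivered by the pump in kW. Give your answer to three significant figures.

P_hyd ≈ 13.8 kW

V = 4Q/(πD²) = 3.254 m/s; Re = 8.33×10^5; ε/D = 0.00258; f = 0.02536
h_f = f(L/D)V²/2g = 26.80 m
Total head H = z + h_f = 26.2 + 26.80 = 53.00 m
P_hyd = ρgQH = 720.0·9.81·0.0368·53.00 = 13.78 kW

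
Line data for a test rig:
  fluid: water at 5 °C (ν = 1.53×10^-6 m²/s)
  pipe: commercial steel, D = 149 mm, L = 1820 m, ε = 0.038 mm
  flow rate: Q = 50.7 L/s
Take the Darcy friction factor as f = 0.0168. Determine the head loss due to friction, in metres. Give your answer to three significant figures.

h_f ≈ 88.4 m

V = 4Q/(πD²) = 4·0.0507/(π·0.149²) = 2.908 m/s
h_f = f(L/D)V²/(2g) = 0.01680·(1820/0.149)·2.908²/(2·9.81) = 88.43 m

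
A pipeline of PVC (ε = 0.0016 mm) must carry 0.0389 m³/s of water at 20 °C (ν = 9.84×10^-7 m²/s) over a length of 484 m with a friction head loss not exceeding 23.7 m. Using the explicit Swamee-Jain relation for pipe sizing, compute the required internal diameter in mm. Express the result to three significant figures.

D ≈ 131 mm

Swamee-Jain (Type III): D = 0.66·[ε^1.25·(LQ²/(gh_f))^4.75 + ν·Q^9.4·(L/(gh_f))^5.2]^0.04
LQ²/(gh_f) = 0.003150; L/(gh_f) = 2.082
Term 1 = ε^1.25·(…)^4.75 = 7.45×10^-20; Term 2 = ν·Q^9.4·(…)^5.2 = 2.48×10^-18
D = 0.66·(7.45×10^-20 + 2.48×10^-18)^0.04 = 0.1306 m = 131 mm
Check: V = 2.91 m/s, Re = 3.86×10^5, f = 0.01389, h_f = 22.2 m ≈ 23.7 m ✓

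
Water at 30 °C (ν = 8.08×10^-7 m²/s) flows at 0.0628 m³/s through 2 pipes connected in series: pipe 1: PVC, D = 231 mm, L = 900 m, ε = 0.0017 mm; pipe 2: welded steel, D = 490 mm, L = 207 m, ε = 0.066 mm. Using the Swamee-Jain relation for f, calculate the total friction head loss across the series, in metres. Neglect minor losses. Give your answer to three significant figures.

Pipe 1: V = 1.498 m/s, Re = 4.28×10^5, ε/D = 7.36×10^-6, f = 0.01357, h_1 = f(L/D)V²/2g = 6.050 m
Pipe 2: V = 0.3330 m/s, Re = 2.02×10^5, ε/D = 1.35×10^-4, f = 0.01663, h_2 = f(L/D)V²/2g = 0.03972 m
Series → Q common, losses add: H = Σh = 6.090 m

H ≈ 6.09 m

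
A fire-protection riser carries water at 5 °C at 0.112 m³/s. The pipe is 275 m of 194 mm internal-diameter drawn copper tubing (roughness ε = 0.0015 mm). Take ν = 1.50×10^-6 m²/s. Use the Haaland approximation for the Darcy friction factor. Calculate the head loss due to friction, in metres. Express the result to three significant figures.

h_f ≈ 13.7 m

V = 4Q/(πD²) = 4·0.112/(π·0.194²) = 3.789 m/s
Re = VD/ν = 3.789·0.194/1.50×10^-6 = 4.90×10^5 → turbulent
ε/D = 0.0015/194 = 7.73×10^-6
Haaland: f = 0.01320
h_f = f(L/D)V²/(2g) = 0.01320·(275/0.194)·3.789²/(2·9.81) = 13.69 m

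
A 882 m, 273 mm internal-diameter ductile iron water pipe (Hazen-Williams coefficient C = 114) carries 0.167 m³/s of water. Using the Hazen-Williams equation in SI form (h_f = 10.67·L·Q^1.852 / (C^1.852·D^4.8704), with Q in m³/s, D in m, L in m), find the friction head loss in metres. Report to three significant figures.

h_f = 10.67·882·0.167^1.852 / (114^1.852·0.273^4.8704) = 29.57 m

h_f ≈ 29.6 m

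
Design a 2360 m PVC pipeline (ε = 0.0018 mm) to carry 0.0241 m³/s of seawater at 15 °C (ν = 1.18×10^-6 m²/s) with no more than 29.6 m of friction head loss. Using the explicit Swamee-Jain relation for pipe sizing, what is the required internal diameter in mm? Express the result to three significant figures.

Swamee-Jain (Type III): D = 0.66·[ε^1.25·(LQ²/(gh_f))^4.75 + ν·Q^9.4·(L/(gh_f))^5.2]^0.04
LQ²/(gh_f) = 0.004720; L/(gh_f) = 8.127
Term 1 = ε^1.25·(…)^4.75 = 5.90×10^-19; Term 2 = ν·Q^9.4·(…)^5.2 = 3.93×10^-17
D = 0.66·(5.90×10^-19 + 3.93×10^-17)^0.04 = 0.1457 m = 146 mm
Check: V = 1.44 m/s, Re = 1.78×10^5, f = 0.01599, h_f = 27.5 m ≈ 29.6 m ✓

D ≈ 146 mm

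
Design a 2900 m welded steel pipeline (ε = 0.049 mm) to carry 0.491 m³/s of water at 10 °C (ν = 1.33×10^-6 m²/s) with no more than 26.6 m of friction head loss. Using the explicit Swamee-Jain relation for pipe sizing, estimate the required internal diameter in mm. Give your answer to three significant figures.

D ≈ 499 mm

Swamee-Jain (Type III): D = 0.66·[ε^1.25·(LQ²/(gh_f))^4.75 + ν·Q^9.4·(L/(gh_f))^5.2]^0.04
LQ²/(gh_f) = 2.679; L/(gh_f) = 11.11
Term 1 = ε^1.25·(…)^4.75 = 4.42×10^-4; Term 2 = ν·Q^9.4·(…)^5.2 = 4.55×10^-4
D = 0.66·(4.42×10^-4 + 4.55×10^-4)^0.04 = 0.4985 m = 499 mm
Check: V = 2.52 m/s, Re = 9.43×10^5, f = 0.01355, h_f = 25.4 m ≈ 26.6 m ✓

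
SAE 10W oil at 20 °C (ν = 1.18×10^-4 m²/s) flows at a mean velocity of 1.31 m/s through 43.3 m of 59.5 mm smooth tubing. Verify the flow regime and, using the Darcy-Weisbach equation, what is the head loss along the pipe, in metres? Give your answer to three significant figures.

h_f ≈ 6.17 m

Re = VD/ν = 1.31·0.05950/1.18×10^-4 = 661 → laminar (Re < 2300)
f = 64/Re = 0.09689
h_f = f(L/D)V²/(2g) = 0.09689·(43.3/0.05950)·1.31²/(2·9.81) = 6.167 m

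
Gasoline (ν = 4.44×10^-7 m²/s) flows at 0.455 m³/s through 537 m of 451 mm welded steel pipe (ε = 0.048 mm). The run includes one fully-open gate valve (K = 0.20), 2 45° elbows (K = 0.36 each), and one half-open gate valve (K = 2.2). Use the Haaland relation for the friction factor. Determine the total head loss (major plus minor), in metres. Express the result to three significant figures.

V = 4Q/(πD²) = 2.848 m/s; V²/2g = 0.4135 m
Re = 2.89×10^6, ε/D = 1.06×10^-4 → f = 0.01265 (Haaland)
Major: h_f = f(L/D)·V²/2g = 0.01265·1191·0.4135 = 6.227 m
Minor: ΣK = 3.12; h_m = ΣK·V²/2g = 1.290 m
Total H_L = 6.227 + 1.290 = 7.517 m

H_L ≈ 7.52 m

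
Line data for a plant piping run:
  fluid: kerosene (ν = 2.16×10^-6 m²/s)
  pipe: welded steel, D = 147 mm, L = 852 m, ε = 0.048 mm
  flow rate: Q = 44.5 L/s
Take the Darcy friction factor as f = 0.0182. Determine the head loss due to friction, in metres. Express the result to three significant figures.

h_f ≈ 37.0 m

V = 4Q/(πD²) = 4·0.0445/(π·0.147²) = 2.622 m/s
h_f = f(L/D)V²/(2g) = 0.01820·(852/0.147)·2.622²/(2·9.81) = 36.96 m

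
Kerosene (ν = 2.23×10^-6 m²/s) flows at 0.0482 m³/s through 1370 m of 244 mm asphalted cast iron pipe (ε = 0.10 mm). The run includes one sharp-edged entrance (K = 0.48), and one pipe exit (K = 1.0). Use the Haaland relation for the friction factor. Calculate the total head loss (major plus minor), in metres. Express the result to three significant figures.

H_L ≈ 5.97 m

V = 4Q/(πD²) = 1.031 m/s; V²/2g = 0.05416 m
Re = 1.13×10^5, ε/D = 4.10×10^-4 → f = 0.01937 (Haaland)
Major: h_f = f(L/D)·V²/2g = 0.01937·5615·0.05416 = 5.889 m
Minor: ΣK = 1.48; h_m = ΣK·V²/2g = 0.08015 m
Total H_L = 5.889 + 0.08015 = 5.969 m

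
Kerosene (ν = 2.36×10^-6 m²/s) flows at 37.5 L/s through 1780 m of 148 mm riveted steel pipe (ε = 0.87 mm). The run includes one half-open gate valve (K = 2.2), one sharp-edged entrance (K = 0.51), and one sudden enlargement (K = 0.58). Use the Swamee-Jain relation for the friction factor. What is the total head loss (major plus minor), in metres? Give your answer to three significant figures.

H_L ≈ 96.2 m

V = 4Q/(πD²) = 2.180 m/s; V²/2g = 0.2422 m
Re = 1.37×10^5, ε/D = 0.00588 → f = 0.03275 (Swamee-Jain)
Major: h_f = f(L/D)·V²/2g = 0.03275·12027·0.2422 = 95.38 m
Minor: ΣK = 3.29; h_m = ΣK·V²/2g = 0.7968 m
Total H_L = 95.38 + 0.7968 = 96.18 m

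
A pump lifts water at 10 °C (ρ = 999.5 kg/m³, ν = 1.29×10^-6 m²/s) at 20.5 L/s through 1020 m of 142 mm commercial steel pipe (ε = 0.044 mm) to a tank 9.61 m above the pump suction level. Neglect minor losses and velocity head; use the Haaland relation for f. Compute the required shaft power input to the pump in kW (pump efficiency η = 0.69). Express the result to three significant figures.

V = 4Q/(πD²) = 1.294 m/s; Re = 1.42×10^5; ε/D = 3.10×10^-4; f = 0.01830
h_f = f(L/D)V²/2g = 11.23 m
Total head H = z + h_f = 9.61 + 11.23 = 20.84 m
P_hyd = ρgQH = 999.5·9.81·0.0205·20.84 = 4.188 kW
P_shaft = P_hyd/η = 4.188/0.69 = 6.070 kW

P_shaft ≈ 6.07 kW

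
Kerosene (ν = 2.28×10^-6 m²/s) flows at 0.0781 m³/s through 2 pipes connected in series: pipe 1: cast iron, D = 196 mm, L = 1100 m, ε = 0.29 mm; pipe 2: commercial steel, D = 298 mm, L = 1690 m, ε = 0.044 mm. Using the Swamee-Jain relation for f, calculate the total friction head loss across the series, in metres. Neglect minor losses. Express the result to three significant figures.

Pipe 1: V = 2.589 m/s, Re = 2.23×10^5, ε/D = 0.00148, f = 0.02280, h_1 = f(L/D)V²/2g = 43.70 m
Pipe 2: V = 1.120 m/s, Re = 1.46×10^5, ε/D = 1.48×10^-4, f = 0.01756, h_2 = f(L/D)V²/2g = 6.366 m
Series → Q common, losses add: H = Σh = 50.06 m

H ≈ 50.1 m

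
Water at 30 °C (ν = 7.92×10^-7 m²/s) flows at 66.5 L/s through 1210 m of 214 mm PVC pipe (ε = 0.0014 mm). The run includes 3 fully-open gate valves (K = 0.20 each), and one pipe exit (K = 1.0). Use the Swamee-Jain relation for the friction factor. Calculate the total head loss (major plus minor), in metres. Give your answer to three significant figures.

V = 4Q/(πD²) = 1.849 m/s; V²/2g = 0.1742 m
Re = 5.00×10^5, ε/D = 6.54×10^-6 → f = 0.01320 (Swamee-Jain)
Major: h_f = f(L/D)·V²/2g = 0.01320·5654·0.1742 = 13.00 m
Minor: ΣK = 1.60; h_m = ΣK·V²/2g = 0.2788 m
Total H_L = 13.00 + 0.2788 = 13.28 m

H_L ≈ 13.3 m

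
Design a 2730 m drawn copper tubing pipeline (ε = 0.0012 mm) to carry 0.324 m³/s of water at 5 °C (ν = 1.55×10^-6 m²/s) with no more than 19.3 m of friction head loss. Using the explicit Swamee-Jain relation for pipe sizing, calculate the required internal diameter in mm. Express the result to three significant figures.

Swamee-Jain (Type III): D = 0.66·[ε^1.25·(LQ²/(gh_f))^4.75 + ν·Q^9.4·(L/(gh_f))^5.2]^0.04
LQ²/(gh_f) = 1.514; L/(gh_f) = 14.42
Term 1 = ε^1.25·(…)^4.75 = 2.85×10^-7; Term 2 = ν·Q^9.4·(…)^5.2 = 4.13×10^-5
D = 0.66·(2.85×10^-7 + 4.13×10^-5)^0.04 = 0.4409 m = 441 mm
Check: V = 2.12 m/s, Re = 6.04×10^5, f = 0.01271, h_f = 18.1 m ≈ 19.3 m ✓

D ≈ 441 mm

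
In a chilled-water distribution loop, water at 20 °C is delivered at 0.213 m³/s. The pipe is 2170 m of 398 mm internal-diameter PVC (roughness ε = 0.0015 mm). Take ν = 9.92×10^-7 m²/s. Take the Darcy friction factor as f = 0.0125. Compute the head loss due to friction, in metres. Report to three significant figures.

V = 4Q/(πD²) = 4·0.213/(π·0.398²) = 1.712 m/s
h_f = f(L/D)V²/(2g) = 0.01250·(2170/0.398)·1.712²/(2·9.81) = 10.18 m

h_f ≈ 10.2 m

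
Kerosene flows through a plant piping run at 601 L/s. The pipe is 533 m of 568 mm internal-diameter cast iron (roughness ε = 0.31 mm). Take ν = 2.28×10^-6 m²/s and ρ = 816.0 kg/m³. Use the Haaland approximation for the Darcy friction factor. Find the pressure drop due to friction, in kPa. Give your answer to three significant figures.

Δp ≈ 38.2 kPa

V = 4Q/(πD²) = 4·0.601/(π·0.568²) = 2.372 m/s
Re = VD/ν = 2.372·0.568/2.28×10^-6 = 5.91×10^5 → turbulent
ε/D = 0.31/568 = 5.46×10^-4
Haaland: f = 0.01775
h_f = f(L/D)V²/(2g) = 0.01775·(533/0.568)·2.372²/(2·9.81) = 4.775 m
Δp = ρg·h_f = 816.0·9.81·4.775 = 38.23 kPa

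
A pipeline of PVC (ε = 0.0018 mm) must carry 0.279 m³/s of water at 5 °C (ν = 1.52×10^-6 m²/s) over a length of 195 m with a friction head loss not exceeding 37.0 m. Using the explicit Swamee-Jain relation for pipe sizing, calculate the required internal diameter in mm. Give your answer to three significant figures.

D ≈ 210 mm

Swamee-Jain (Type III): D = 0.66·[ε^1.25·(LQ²/(gh_f))^4.75 + ν·Q^9.4·(L/(gh_f))^5.2]^0.04
LQ²/(gh_f) = 0.04182; L/(gh_f) = 0.5372
Term 1 = ε^1.25·(…)^4.75 = 1.86×10^-14; Term 2 = ν·Q^9.4·(…)^5.2 = 3.69×10^-13
D = 0.66·(1.86×10^-14 + 3.69×10^-13)^0.04 = 0.2104 m = 210 mm
Check: V = 8.02 m/s, Re = 1.11×10^6, f = 0.01163, h_f = 35.4 m ≈ 37.0 m ✓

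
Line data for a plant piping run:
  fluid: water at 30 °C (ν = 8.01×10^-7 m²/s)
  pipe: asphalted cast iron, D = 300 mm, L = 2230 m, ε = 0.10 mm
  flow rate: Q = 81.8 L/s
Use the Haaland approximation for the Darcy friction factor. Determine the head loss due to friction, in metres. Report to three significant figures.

V = 4Q/(πD²) = 4·0.0818/(π·0.300²) = 1.157 m/s
Re = VD/ν = 1.157·0.300/8.01×10^-7 = 4.33×10^5 → turbulent
ε/D = 0.10/300 = 3.33×10^-4
Haaland: f = 0.01657
h_f = f(L/D)V²/(2g) = 0.01657·(2230/0.300)·1.157²/(2·9.81) = 8.405 m

h_f ≈ 8.40 m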